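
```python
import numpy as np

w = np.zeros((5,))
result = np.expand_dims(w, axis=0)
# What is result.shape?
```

(1, 5)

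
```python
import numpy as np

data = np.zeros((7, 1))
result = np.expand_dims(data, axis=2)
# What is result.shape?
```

(7, 1, 1)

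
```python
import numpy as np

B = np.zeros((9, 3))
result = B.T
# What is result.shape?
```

(3, 9)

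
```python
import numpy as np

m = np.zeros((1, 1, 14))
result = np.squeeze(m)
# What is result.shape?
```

(14,)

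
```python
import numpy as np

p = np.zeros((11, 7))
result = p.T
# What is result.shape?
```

(7, 11)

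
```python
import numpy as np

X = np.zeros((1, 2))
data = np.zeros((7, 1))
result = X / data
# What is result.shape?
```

(7, 2)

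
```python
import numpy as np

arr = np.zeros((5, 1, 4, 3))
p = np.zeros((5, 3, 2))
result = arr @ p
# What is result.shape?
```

(5, 5, 4, 2)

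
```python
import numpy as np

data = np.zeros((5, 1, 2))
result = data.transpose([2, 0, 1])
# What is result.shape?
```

(2, 5, 1)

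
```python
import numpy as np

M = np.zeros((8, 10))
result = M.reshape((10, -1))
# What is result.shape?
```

(10, 8)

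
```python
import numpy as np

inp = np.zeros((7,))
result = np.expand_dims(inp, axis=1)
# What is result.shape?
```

(7, 1)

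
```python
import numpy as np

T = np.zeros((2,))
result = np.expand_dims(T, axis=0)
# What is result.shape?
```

(1, 2)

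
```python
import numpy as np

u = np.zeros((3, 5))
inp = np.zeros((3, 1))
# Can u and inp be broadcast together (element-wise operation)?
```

Yes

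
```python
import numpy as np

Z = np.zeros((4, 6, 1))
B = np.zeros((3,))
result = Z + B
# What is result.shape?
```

(4, 6, 3)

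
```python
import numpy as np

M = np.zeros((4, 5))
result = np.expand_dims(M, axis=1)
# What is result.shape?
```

(4, 1, 5)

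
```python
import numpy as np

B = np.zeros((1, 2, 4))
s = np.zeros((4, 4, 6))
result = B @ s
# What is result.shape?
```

(4, 2, 6)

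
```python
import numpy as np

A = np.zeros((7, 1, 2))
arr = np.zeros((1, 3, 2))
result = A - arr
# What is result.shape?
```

(7, 3, 2)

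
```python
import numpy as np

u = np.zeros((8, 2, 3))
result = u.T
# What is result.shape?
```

(3, 2, 8)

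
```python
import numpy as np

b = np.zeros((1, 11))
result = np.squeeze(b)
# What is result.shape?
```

(11,)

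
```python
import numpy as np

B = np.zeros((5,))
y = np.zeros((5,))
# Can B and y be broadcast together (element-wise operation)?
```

Yes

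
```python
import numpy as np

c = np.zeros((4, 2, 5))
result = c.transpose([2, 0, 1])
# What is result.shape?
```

(5, 4, 2)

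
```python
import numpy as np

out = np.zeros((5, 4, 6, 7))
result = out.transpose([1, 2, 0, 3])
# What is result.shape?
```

(4, 6, 5, 7)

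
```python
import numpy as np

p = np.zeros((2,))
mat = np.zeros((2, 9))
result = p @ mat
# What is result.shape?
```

(9,)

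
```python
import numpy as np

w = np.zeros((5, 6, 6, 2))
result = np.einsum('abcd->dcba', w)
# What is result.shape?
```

(2, 6, 6, 5)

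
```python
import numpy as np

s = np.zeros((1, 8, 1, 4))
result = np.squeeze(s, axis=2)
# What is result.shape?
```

(1, 8, 4)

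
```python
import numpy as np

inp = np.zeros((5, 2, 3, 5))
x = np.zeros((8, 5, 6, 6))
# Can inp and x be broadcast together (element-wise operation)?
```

No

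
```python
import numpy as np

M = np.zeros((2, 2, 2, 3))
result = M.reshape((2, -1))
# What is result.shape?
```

(2, 12)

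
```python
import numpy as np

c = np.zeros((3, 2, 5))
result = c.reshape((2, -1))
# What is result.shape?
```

(2, 15)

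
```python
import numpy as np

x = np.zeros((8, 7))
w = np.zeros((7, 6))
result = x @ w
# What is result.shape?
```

(8, 6)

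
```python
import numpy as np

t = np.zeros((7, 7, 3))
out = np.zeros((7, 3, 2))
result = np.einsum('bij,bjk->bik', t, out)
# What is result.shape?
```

(7, 7, 2)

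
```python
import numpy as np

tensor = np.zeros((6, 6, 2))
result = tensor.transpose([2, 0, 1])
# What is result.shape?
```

(2, 6, 6)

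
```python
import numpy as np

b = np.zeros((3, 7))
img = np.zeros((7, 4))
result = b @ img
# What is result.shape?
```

(3, 4)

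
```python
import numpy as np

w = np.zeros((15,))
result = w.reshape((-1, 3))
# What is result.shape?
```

(5, 3)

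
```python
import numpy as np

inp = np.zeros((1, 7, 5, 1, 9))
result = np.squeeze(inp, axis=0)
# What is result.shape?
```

(7, 5, 1, 9)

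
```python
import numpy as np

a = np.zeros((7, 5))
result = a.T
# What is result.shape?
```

(5, 7)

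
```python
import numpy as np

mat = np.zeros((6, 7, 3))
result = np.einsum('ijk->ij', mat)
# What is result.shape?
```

(6, 7)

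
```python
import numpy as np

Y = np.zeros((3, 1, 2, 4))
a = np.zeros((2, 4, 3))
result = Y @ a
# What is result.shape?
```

(3, 2, 2, 3)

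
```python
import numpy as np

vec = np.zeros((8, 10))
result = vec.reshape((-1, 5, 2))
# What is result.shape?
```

(8, 5, 2)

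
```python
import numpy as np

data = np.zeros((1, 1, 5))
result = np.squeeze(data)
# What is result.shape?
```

(5,)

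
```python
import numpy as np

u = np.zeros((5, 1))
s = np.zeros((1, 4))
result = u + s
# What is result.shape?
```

(5, 4)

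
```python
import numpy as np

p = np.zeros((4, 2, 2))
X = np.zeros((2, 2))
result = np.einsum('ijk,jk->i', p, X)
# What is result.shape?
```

(4,)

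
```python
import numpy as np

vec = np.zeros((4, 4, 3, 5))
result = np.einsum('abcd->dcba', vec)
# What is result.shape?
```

(5, 3, 4, 4)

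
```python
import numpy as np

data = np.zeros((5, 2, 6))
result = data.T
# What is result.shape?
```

(6, 2, 5)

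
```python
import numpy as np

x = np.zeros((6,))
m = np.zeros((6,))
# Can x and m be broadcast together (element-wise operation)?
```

Yes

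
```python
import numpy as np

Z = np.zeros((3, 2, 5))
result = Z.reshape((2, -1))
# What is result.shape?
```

(2, 15)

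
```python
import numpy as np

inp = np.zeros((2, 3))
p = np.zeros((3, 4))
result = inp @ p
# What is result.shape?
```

(2, 4)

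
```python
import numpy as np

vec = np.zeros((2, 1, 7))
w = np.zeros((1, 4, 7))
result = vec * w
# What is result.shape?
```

(2, 4, 7)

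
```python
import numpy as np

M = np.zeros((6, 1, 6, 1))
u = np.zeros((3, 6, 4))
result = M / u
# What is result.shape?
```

(6, 3, 6, 4)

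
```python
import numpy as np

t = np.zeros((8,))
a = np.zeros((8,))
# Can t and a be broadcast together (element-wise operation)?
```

Yes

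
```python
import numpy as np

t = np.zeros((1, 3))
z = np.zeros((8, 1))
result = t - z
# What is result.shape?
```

(8, 3)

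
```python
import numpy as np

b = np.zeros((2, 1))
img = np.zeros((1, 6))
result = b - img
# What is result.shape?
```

(2, 6)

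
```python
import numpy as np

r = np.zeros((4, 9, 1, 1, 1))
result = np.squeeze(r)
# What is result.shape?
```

(4, 9)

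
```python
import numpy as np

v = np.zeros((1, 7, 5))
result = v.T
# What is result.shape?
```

(5, 7, 1)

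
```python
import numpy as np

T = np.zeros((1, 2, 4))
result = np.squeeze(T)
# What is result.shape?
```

(2, 4)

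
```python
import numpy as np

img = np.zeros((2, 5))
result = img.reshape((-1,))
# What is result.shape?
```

(10,)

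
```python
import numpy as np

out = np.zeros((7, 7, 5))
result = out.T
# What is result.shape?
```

(5, 7, 7)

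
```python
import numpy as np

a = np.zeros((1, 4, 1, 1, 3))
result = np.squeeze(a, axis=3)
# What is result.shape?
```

(1, 4, 1, 3)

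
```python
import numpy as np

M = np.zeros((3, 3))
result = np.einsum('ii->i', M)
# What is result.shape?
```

(3,)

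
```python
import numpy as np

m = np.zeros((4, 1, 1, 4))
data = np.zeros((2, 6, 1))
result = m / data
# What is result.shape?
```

(4, 2, 6, 4)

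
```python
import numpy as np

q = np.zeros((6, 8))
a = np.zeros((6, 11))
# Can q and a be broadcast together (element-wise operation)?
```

No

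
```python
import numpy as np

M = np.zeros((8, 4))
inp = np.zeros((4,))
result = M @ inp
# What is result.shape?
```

(8,)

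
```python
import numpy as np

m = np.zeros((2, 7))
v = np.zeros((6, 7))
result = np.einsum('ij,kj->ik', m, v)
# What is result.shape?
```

(2, 6)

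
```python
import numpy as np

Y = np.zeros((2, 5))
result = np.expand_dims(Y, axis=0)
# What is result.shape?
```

(1, 2, 5)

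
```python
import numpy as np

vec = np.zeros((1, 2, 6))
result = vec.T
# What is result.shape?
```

(6, 2, 1)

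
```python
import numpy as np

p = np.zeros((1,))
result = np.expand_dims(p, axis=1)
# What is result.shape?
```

(1, 1)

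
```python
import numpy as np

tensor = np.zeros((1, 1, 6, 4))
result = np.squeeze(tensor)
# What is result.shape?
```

(6, 4)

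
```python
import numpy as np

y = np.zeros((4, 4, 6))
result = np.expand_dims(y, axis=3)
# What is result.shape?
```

(4, 4, 6, 1)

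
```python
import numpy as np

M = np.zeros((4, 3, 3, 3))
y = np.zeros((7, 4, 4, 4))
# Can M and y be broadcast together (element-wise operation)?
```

No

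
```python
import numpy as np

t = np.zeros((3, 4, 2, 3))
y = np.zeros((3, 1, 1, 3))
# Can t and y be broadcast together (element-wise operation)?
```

Yes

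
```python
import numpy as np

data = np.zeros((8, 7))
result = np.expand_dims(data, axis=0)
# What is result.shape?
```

(1, 8, 7)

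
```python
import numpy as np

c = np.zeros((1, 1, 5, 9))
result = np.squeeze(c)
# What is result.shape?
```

(5, 9)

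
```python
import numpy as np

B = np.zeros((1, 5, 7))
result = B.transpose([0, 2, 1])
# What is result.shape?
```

(1, 7, 5)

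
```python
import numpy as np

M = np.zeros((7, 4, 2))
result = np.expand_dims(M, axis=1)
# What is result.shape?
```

(7, 1, 4, 2)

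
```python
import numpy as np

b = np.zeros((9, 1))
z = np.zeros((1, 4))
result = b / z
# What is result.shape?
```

(9, 4)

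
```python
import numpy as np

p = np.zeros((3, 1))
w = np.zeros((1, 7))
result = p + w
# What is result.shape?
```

(3, 7)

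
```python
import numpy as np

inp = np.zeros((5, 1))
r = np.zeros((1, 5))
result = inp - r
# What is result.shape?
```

(5, 5)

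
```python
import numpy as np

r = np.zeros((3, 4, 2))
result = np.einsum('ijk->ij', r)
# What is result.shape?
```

(3, 4)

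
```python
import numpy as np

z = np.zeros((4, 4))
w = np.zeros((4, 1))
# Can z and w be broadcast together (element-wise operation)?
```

Yes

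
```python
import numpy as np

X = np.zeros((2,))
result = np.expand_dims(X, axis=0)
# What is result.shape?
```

(1, 2)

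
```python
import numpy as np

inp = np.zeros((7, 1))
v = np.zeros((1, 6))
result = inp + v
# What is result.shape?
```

(7, 6)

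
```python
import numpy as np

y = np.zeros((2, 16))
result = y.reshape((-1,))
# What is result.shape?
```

(32,)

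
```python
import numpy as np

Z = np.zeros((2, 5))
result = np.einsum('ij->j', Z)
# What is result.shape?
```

(5,)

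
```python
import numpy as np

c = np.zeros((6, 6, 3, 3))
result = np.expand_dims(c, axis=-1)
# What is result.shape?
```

(6, 6, 3, 3, 1)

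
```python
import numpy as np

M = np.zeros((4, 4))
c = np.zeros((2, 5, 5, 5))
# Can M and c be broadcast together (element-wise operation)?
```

No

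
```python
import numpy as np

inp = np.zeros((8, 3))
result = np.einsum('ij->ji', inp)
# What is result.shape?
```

(3, 8)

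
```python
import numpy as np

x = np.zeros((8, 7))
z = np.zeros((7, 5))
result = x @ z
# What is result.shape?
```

(8, 5)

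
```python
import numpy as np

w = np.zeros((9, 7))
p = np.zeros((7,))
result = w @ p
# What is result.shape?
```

(9,)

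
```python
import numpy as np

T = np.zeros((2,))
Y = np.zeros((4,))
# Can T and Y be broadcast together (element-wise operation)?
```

No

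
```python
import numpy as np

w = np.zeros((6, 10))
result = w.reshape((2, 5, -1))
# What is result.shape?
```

(2, 5, 6)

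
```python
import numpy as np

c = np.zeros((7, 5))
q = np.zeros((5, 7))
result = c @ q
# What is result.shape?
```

(7, 7)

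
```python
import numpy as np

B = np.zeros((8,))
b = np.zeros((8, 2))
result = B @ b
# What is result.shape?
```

(2,)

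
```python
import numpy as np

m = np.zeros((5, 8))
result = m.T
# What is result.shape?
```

(8, 5)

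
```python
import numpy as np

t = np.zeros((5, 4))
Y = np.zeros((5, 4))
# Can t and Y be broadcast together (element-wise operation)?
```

Yes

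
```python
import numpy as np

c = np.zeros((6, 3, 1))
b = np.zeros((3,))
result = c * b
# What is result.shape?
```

(6, 3, 3)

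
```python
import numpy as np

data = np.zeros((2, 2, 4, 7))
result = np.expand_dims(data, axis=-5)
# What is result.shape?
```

(1, 2, 2, 4, 7)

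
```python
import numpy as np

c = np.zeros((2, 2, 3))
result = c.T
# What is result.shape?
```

(3, 2, 2)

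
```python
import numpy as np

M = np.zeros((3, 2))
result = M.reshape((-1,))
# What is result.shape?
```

(6,)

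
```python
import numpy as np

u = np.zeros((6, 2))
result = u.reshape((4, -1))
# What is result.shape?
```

(4, 3)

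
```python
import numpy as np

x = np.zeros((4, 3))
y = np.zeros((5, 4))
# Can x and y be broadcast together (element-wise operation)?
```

No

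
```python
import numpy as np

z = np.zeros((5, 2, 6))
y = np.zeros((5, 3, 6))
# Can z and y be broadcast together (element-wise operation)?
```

No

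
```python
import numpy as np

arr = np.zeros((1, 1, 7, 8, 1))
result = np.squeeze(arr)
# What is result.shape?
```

(7, 8)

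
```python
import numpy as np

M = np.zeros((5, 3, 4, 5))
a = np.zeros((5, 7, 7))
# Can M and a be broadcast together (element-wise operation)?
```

No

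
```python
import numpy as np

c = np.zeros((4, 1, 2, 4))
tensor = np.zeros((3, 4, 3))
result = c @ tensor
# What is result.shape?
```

(4, 3, 2, 3)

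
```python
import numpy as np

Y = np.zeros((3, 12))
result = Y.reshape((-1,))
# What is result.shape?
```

(36,)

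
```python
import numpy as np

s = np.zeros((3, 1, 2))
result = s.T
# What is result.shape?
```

(2, 1, 3)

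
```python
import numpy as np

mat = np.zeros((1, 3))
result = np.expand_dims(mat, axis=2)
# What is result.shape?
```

(1, 3, 1)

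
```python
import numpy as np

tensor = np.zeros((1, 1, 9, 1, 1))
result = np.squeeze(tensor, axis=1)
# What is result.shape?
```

(1, 9, 1, 1)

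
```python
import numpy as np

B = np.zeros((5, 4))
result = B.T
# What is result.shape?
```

(4, 5)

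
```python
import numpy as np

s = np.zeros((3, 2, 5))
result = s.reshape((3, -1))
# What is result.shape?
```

(3, 10)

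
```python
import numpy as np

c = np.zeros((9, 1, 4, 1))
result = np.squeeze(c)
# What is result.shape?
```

(9, 4)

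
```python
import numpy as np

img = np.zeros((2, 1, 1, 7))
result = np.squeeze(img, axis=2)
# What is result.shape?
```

(2, 1, 7)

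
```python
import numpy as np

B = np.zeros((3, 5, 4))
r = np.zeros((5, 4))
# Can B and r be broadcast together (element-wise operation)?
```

Yes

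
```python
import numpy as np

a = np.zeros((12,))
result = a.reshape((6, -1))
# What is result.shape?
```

(6, 2)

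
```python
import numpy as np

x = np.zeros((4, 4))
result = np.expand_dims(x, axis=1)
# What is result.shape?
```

(4, 1, 4)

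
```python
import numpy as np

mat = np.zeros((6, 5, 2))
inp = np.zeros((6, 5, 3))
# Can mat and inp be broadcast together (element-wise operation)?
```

No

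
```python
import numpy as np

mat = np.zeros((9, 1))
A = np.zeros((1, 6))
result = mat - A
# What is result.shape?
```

(9, 6)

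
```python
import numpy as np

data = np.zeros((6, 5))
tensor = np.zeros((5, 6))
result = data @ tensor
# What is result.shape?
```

(6, 6)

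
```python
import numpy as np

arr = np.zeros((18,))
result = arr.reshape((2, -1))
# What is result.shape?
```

(2, 9)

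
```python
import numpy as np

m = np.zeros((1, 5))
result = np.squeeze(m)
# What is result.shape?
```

(5,)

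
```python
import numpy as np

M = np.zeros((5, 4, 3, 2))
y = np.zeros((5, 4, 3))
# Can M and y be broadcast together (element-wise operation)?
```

No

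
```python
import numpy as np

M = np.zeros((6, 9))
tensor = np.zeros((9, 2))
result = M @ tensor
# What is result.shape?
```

(6, 2)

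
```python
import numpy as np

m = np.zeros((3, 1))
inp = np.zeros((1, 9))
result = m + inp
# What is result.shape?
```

(3, 9)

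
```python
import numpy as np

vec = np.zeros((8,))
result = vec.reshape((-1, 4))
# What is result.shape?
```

(2, 4)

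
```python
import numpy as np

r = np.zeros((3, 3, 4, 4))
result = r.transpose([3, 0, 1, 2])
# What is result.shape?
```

(4, 3, 3, 4)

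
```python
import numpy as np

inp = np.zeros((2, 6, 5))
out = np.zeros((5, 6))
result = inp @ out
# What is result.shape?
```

(2, 6, 6)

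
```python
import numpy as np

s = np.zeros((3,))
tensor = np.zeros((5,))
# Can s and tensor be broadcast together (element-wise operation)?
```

No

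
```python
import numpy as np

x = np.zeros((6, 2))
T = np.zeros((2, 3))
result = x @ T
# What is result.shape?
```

(6, 3)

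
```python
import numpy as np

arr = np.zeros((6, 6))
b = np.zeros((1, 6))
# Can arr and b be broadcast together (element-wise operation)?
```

Yes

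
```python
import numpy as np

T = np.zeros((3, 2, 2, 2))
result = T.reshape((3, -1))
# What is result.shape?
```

(3, 8)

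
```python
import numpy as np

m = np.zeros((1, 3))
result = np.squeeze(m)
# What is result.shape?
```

(3,)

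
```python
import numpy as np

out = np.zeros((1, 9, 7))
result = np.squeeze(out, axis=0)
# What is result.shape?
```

(9, 7)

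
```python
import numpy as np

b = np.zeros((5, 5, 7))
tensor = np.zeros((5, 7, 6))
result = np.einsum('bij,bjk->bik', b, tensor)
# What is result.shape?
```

(5, 5, 6)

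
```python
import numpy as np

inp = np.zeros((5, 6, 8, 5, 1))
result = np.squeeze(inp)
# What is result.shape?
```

(5, 6, 8, 5)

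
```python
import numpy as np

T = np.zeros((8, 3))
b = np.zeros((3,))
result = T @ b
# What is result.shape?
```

(8,)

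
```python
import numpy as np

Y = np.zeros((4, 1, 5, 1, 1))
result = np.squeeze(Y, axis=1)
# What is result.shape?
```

(4, 5, 1, 1)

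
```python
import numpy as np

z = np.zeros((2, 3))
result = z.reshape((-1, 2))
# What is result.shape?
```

(3, 2)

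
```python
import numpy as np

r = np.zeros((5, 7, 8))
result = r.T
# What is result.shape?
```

(8, 7, 5)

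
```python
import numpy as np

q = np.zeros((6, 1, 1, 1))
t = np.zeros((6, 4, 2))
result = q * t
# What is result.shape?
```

(6, 6, 4, 2)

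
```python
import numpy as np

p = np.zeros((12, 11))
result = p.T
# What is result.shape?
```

(11, 12)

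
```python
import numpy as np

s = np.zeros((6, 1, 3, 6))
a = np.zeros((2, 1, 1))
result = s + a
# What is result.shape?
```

(6, 2, 3, 6)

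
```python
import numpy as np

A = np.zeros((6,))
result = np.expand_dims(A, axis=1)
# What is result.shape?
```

(6, 1)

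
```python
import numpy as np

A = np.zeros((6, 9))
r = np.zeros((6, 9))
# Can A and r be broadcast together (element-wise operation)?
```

Yes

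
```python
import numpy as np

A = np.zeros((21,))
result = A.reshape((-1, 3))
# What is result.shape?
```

(7, 3)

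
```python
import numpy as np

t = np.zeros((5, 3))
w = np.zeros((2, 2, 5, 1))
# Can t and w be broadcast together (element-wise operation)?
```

Yes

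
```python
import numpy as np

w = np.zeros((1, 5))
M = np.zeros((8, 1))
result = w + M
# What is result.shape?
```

(8, 5)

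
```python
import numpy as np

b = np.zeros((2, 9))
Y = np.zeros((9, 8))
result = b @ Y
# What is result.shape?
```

(2, 8)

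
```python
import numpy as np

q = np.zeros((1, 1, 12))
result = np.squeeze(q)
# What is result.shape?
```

(12,)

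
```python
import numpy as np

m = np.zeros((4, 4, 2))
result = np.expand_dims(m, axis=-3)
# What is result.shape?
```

(4, 1, 4, 2)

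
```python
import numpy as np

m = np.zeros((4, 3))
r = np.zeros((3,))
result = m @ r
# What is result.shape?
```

(4,)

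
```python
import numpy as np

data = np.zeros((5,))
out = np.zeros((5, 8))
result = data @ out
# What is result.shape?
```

(8,)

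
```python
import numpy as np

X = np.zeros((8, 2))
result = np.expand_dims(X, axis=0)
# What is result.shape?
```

(1, 8, 2)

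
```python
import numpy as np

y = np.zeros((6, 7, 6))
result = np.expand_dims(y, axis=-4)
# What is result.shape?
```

(1, 6, 7, 6)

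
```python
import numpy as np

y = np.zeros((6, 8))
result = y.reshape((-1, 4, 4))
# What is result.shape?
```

(3, 4, 4)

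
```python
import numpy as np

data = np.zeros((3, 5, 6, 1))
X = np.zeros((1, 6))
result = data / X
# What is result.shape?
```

(3, 5, 6, 6)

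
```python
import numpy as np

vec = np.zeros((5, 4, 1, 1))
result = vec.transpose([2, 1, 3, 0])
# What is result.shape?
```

(1, 4, 1, 5)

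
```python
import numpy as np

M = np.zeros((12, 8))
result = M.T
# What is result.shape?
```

(8, 12)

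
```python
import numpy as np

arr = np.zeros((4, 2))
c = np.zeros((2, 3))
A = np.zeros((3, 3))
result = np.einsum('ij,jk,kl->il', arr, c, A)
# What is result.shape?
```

(4, 3)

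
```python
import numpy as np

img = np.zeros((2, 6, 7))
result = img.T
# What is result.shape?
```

(7, 6, 2)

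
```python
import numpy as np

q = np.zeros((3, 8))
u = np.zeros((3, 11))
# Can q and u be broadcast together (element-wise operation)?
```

No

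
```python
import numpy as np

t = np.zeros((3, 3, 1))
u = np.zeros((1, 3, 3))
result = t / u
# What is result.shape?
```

(3, 3, 3)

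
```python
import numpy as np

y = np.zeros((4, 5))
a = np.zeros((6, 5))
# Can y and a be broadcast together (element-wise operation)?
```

No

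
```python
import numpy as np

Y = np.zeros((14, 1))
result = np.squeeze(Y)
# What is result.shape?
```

(14,)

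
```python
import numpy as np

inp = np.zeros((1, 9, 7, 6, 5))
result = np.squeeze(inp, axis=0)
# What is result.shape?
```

(9, 7, 6, 5)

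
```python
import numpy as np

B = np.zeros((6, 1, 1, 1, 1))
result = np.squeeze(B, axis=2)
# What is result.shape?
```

(6, 1, 1, 1)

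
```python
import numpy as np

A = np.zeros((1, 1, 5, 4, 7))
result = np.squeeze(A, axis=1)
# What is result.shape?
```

(1, 5, 4, 7)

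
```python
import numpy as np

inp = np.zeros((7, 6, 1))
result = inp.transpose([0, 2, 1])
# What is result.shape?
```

(7, 1, 6)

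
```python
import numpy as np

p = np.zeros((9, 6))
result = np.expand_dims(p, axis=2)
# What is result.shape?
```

(9, 6, 1)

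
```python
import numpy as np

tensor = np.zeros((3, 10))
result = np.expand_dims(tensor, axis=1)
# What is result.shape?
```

(3, 1, 10)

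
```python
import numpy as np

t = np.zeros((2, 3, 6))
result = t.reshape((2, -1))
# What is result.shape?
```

(2, 18)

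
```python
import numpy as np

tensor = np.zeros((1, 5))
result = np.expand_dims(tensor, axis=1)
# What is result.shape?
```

(1, 1, 5)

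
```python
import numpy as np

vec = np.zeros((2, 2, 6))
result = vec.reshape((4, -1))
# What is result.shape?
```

(4, 6)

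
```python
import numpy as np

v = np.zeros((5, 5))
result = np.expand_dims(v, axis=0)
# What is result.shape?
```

(1, 5, 5)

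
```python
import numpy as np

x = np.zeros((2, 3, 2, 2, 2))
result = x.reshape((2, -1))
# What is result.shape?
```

(2, 24)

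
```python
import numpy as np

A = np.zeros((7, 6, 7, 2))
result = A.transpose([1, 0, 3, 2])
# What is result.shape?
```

(6, 7, 2, 7)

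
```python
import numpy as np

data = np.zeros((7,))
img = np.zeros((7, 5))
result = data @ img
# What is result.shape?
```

(5,)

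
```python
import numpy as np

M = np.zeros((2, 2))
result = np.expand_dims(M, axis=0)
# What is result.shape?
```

(1, 2, 2)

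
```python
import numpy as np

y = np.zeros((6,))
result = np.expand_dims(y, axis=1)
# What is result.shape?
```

(6, 1)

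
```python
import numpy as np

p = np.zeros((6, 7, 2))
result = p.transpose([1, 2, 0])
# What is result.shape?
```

(7, 2, 6)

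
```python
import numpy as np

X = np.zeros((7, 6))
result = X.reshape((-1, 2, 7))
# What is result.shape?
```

(3, 2, 7)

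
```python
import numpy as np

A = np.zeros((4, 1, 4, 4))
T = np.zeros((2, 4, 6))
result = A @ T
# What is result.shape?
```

(4, 2, 4, 6)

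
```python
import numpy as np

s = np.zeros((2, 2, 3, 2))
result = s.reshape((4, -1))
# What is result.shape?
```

(4, 6)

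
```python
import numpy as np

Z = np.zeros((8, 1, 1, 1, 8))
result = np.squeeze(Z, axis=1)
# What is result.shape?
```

(8, 1, 1, 8)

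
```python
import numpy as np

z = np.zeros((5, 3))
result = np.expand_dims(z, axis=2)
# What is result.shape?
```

(5, 3, 1)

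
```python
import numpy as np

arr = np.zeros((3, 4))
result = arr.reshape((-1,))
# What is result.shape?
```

(12,)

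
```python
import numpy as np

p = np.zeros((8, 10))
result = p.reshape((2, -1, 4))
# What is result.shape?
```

(2, 10, 4)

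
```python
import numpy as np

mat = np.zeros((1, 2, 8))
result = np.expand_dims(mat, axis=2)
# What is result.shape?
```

(1, 2, 1, 8)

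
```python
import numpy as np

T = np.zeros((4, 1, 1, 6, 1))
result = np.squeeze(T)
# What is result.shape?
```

(4, 6)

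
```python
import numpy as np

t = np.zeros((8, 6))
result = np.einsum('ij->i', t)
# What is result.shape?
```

(8,)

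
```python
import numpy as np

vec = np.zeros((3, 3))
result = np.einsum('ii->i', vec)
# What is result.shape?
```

(3,)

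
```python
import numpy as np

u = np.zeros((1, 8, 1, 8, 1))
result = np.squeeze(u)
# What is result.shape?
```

(8, 8)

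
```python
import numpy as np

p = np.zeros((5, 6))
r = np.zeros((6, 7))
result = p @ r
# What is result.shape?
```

(5, 7)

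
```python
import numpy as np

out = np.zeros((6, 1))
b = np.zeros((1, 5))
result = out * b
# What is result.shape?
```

(6, 5)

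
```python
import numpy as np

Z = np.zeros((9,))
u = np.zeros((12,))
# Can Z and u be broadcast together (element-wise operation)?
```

No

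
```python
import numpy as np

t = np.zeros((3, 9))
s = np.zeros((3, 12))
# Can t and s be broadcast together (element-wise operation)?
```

No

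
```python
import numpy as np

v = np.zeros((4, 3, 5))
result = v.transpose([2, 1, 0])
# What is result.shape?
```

(5, 3, 4)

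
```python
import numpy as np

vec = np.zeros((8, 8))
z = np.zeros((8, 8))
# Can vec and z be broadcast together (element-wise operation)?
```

Yes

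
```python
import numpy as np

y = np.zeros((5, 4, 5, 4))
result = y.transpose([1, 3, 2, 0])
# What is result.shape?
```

(4, 4, 5, 5)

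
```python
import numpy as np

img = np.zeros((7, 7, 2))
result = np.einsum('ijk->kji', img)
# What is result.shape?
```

(2, 7, 7)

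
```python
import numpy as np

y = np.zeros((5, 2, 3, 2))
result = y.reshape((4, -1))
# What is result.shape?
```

(4, 15)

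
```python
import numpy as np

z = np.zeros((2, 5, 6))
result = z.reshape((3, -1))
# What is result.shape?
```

(3, 20)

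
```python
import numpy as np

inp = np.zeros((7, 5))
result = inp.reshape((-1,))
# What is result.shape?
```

(35,)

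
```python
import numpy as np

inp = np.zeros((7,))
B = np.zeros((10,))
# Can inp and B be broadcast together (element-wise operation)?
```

No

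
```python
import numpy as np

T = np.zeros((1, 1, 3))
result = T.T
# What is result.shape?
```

(3, 1, 1)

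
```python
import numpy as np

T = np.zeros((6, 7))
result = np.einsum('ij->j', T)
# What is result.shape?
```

(7,)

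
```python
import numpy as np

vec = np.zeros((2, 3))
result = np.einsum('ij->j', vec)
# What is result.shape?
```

(3,)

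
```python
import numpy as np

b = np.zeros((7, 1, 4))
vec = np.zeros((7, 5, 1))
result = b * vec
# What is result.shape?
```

(7, 5, 4)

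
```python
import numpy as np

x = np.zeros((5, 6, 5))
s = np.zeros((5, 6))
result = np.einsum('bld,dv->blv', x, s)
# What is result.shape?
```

(5, 6, 6)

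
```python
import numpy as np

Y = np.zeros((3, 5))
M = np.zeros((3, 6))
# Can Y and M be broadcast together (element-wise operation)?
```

No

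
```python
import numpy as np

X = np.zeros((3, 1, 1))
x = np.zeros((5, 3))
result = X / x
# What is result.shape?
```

(3, 5, 3)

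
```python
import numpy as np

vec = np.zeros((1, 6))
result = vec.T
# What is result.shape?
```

(6, 1)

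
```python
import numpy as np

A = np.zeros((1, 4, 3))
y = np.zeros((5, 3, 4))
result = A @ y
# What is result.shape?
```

(5, 4, 4)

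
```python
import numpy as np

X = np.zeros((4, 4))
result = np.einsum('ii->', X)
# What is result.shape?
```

()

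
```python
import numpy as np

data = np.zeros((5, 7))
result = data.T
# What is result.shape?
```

(7, 5)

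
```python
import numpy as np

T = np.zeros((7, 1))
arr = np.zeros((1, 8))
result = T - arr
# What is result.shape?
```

(7, 8)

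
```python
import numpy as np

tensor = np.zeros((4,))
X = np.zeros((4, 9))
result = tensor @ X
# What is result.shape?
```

(9,)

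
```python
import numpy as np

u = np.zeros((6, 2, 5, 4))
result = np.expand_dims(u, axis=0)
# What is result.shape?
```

(1, 6, 2, 5, 4)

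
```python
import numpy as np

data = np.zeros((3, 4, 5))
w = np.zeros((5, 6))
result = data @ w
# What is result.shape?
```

(3, 4, 6)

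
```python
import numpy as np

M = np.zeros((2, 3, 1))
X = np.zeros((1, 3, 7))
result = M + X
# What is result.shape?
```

(2, 3, 7)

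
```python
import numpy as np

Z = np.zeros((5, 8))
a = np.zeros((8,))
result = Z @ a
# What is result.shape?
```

(5,)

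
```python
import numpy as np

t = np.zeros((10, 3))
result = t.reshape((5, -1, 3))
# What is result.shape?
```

(5, 2, 3)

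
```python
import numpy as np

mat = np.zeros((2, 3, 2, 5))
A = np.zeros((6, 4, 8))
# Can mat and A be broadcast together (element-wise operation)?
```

No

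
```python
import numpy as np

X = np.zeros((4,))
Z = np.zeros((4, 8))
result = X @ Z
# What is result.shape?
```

(8,)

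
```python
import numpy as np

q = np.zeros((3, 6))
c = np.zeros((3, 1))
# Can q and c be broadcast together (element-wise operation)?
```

Yes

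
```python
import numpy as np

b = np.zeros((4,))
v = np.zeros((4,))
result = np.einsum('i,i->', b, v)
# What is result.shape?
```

()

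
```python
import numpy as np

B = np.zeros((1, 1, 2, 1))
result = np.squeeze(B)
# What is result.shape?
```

(2,)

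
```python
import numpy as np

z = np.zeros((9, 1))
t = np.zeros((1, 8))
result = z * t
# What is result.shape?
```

(9, 8)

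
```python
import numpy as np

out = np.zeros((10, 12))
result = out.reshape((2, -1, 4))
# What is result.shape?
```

(2, 15, 4)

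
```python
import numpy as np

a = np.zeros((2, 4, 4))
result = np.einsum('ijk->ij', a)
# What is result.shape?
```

(2, 4)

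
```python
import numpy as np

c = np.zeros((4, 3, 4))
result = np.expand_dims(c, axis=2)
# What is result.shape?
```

(4, 3, 1, 4)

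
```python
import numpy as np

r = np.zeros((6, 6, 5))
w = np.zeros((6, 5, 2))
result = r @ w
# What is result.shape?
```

(6, 6, 2)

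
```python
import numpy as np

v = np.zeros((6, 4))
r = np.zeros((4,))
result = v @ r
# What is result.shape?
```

(6,)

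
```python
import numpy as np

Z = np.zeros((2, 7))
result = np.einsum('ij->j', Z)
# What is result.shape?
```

(7,)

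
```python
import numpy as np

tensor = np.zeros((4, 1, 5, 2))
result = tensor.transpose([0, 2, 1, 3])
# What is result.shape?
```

(4, 5, 1, 2)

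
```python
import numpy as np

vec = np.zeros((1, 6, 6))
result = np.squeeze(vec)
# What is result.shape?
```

(6, 6)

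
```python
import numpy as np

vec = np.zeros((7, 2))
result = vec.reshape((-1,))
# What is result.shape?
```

(14,)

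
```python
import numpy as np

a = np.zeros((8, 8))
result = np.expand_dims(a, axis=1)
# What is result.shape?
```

(8, 1, 8)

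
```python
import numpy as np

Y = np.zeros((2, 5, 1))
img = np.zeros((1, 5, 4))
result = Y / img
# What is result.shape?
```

(2, 5, 4)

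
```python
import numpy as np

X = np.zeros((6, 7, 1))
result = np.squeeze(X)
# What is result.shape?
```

(6, 7)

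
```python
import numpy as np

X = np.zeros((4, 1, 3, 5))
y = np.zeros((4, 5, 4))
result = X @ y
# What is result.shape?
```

(4, 4, 3, 4)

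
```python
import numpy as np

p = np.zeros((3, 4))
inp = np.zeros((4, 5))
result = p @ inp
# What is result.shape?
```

(3, 5)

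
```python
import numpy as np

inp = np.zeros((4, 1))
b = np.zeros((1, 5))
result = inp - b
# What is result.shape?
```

(4, 5)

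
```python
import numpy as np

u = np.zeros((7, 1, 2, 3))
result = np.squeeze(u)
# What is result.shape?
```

(7, 2, 3)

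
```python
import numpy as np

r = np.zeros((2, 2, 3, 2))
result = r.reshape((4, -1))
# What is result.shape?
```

(4, 6)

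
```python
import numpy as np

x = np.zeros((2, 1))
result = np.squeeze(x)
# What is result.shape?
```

(2,)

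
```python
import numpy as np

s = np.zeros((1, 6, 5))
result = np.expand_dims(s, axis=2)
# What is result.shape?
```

(1, 6, 1, 5)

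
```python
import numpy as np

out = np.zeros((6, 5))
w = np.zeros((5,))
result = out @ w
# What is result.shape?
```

(6,)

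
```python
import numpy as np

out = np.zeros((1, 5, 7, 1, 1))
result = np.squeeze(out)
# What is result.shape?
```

(5, 7)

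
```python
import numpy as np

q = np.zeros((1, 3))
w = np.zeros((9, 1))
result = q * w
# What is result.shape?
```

(9, 3)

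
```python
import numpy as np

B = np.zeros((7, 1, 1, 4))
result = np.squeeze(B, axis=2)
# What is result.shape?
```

(7, 1, 4)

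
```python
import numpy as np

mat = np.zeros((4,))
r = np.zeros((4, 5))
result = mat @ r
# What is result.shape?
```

(5,)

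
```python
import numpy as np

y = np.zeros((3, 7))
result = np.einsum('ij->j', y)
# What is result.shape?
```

(7,)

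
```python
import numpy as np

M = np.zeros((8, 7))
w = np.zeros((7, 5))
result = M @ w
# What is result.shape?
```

(8, 5)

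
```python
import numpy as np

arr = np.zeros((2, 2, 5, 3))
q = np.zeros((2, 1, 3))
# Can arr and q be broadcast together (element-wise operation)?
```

Yes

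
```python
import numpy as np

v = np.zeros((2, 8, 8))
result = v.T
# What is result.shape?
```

(8, 8, 2)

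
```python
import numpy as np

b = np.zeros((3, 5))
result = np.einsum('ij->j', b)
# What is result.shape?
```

(5,)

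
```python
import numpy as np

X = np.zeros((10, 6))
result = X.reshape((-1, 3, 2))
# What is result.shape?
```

(10, 3, 2)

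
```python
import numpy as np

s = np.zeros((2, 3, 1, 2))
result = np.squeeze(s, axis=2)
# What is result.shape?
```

(2, 3, 2)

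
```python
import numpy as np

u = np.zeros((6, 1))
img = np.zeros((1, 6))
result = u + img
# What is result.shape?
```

(6, 6)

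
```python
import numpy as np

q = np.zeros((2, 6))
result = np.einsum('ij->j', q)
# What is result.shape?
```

(6,)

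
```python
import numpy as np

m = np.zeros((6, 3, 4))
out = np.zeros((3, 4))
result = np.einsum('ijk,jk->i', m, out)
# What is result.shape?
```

(6,)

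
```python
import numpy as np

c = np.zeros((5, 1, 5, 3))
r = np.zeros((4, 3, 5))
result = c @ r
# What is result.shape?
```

(5, 4, 5, 5)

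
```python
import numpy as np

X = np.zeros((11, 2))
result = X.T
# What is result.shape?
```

(2, 11)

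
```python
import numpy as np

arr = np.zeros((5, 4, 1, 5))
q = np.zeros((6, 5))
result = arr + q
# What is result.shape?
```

(5, 4, 6, 5)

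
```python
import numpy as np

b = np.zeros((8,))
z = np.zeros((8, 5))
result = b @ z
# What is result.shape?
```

(5,)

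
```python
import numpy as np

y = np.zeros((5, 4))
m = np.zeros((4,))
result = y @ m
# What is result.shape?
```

(5,)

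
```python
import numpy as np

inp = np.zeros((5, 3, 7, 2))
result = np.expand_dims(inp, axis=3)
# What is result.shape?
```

(5, 3, 7, 1, 2)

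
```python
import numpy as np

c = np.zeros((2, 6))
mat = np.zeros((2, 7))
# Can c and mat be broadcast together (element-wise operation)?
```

No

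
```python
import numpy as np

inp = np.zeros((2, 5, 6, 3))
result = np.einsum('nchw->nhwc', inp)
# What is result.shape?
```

(2, 6, 3, 5)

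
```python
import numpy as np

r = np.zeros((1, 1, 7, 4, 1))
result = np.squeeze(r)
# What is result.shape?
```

(7, 4)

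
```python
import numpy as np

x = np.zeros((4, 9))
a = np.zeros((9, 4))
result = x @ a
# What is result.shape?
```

(4, 4)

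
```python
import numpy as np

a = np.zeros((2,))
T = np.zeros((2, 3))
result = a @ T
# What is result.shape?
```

(3,)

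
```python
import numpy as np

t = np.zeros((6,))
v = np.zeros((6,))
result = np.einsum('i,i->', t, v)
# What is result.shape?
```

()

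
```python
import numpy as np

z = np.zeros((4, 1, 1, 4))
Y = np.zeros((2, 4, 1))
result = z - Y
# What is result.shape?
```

(4, 2, 4, 4)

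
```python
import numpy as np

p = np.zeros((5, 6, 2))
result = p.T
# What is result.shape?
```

(2, 6, 5)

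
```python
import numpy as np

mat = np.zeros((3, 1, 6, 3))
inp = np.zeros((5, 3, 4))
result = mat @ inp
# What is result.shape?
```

(3, 5, 6, 4)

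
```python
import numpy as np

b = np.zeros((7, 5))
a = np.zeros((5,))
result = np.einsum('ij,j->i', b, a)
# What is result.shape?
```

(7,)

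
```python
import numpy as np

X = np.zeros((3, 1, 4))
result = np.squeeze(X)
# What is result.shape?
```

(3, 4)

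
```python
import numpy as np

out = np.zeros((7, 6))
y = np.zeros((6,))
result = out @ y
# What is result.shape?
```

(7,)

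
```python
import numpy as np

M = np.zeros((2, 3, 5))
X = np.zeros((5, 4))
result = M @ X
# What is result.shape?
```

(2, 3, 4)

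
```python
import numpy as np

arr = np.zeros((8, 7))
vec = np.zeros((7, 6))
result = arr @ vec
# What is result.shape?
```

(8, 6)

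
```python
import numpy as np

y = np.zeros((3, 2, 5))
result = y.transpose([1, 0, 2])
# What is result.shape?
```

(2, 3, 5)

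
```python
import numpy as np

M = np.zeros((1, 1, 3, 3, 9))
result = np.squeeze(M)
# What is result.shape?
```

(3, 3, 9)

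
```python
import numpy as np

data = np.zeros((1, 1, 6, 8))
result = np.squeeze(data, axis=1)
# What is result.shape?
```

(1, 6, 8)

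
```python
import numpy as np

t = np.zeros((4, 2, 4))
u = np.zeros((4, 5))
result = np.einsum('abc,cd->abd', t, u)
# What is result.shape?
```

(4, 2, 5)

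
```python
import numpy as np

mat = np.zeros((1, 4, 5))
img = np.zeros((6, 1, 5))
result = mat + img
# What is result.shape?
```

(6, 4, 5)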